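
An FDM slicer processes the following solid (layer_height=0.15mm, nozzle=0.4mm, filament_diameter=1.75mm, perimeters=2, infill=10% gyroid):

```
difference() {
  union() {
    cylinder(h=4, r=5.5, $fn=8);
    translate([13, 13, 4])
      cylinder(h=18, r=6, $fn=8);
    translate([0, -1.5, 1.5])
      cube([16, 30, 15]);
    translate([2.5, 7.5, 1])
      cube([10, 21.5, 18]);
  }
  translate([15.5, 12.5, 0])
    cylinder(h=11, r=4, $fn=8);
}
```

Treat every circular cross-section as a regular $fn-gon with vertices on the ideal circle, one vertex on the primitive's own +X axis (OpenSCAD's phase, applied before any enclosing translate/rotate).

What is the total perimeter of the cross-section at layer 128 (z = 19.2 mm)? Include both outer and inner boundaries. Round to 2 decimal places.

36.74 mm

At z = 19.2 mm: the cylinder does not reach this height (z outside [0, 4]); the r=6 cylinder at (13, 13) contributes a regular 8-gon of circumradius 6 (perimeter = 2·8·6.000·sin(180°/8) = 36.74 mm); the cube at (0, -1.5) is absent (z outside [1.5, 16.5]); the cube at (2.5, 7.5) is not intersected at this z (z outside [1, 19]); Combining (union): only the r=6 cylinder at (13, 13) is present, so the union is just that shape — boundary = 36.74 mm; the cylinder at (15.5, 12.5) does not reach this height (z outside [0, 11]); After the difference (first − rest): none of the subtracted shapes is present at this height, so the result so far is unchanged — boundary = 36.74 mm. Overall, the cross-section is a single solid region. Total boundary length (outer) = 36.74 mm.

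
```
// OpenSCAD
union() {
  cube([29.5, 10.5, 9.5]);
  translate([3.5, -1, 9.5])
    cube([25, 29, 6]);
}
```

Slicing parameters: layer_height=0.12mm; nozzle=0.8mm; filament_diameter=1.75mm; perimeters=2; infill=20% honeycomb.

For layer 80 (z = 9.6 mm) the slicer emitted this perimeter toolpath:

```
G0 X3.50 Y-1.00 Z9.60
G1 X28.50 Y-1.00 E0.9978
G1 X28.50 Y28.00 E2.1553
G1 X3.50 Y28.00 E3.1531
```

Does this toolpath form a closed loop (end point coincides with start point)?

Start point (G0): (3.50, -1.00). End point (last G1): the path does not return to the start — open.

no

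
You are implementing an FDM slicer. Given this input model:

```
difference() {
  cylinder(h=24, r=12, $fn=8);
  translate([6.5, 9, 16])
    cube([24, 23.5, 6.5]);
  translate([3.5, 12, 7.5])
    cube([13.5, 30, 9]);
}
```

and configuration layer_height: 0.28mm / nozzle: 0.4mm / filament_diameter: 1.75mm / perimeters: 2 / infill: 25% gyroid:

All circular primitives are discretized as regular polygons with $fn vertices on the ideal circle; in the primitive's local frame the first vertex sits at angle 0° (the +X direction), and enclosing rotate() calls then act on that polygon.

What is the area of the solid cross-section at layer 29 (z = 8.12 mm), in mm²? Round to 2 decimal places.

407.29 mm²

At z = 8.12 mm: the r=12 cylinder contributes a regular 8-gon of circumradius 12 (area = (8/2)·12.000²·sin(360°/8) = 407.29 mm²); the cube at (6.5, 9) does not reach this height (z outside [16, 22.5]); the cube at (3.5, 12) (footprint 13.5×30) is included at this height (area 405.00 mm²); After the difference (first − rest): starting from the r=12 cylinder (407.29 mm²), the 13.5×30 cube at (3.5, 12) misses the remaining region (no effect) — area = 407.29 mm². Overall, the cross-section is a single solid region. Net area = 407.29 mm².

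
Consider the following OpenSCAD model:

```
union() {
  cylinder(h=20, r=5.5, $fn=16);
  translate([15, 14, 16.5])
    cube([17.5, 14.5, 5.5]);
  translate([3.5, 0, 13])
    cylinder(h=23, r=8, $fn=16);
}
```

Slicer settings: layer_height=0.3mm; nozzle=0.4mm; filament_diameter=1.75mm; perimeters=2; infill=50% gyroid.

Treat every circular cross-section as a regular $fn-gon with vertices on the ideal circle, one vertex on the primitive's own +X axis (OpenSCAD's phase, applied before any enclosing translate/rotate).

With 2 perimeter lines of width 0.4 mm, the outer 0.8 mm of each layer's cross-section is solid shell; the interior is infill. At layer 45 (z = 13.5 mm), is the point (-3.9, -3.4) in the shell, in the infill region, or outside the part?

shell

At z = 13.5 mm: the cylinder: section is a regular 16-gon, circumradius r=5.5; the cube at (15, 14) is not intersected at this z (z outside [16.5, 22]); the r=8 cylinder at (3.5, 0) contributes a regular 16-gon of circumradius 8; Merging all regions: the regions partially overlap (shared area 85.64 mm²), so overlapping operands fuse into one piece — 1 connected region. Overall, the cross-section is a single solid region. The nearest boundary edge runs (-3.89, -3.89)→(-5.08, -2.10); distance from the point to it = 0.26 mm. The point is inside the cross-section, 0.26 mm from the nearest boundary — within the 0.8 mm shell band (2 × 0.4).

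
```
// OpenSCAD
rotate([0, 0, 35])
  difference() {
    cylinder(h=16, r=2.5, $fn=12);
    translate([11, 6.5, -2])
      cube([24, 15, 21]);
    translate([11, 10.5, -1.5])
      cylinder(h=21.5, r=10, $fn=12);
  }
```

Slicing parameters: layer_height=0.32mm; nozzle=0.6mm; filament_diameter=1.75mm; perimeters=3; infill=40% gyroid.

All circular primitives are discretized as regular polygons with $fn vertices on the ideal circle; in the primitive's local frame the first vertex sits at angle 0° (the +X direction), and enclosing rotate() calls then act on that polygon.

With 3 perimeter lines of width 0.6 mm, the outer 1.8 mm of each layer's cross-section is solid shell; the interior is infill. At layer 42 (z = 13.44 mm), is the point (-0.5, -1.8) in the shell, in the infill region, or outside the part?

shell

At z = 13.44 mm: the r=2.5 cylinder contributes a regular 12-gon of circumradius 2.5; the 24×15 cube at (11, 6.5) contributes its full rectangle; the r=10 cylinder at (11, 10.5) contributes a regular 12-gon of circumradius 10; Taking the first minus the rest: starting from the r=2.5 cylinder, the 24×15 cube at (11, 6.5) misses the remaining region (no effect); the r=10 cylinder at (11, 10.5) misses the remaining region (no effect) — 1 connected region; (rotated 35° about Z; rotation is an isometry so areas/perimeters/island counts are preserved). Overall, the cross-section is a single solid region. Undo the 35° rotation: the query point maps to (-1.442, -1.188) in the un-rotated model frame. The nearest boundary edge runs (-1.25, -2.17)→(-2.17, -1.25); distance from the point to it = 0.56 mm. The point is inside the cross-section, 0.56 mm from the nearest boundary — within the 1.8 mm shell band (3 × 0.6).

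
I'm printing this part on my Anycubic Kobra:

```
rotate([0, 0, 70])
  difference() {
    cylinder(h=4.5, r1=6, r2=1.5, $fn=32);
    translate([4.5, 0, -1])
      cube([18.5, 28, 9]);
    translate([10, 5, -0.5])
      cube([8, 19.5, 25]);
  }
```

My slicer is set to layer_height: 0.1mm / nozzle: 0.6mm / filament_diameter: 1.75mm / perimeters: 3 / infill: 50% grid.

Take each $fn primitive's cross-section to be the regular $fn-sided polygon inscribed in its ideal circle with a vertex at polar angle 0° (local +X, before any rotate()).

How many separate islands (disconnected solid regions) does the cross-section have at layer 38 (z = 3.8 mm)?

1

At z = 3.8 mm: the cone: at t=0.844 of its height the radius interpolates to r₁+(r₂−r₁)t = 2.200, giving a regular 32-gon of that circumradius; the cube at (4.5, 0) (footprint 18.5×28) is included at this height; the cube at (10, 5) (footprint 8×19.5) is included at this height; After the difference (first − rest): starting from the cone, the 18.5×28 cube at (4.5, 0) misses the remaining region (no effect); the 8×19.5 cube at (10, 5) misses the remaining region (no effect) — 1 connected region; (rotated 70° about Z; rotation is an isometry so areas/perimeters/island counts are preserved). Overall, the cross-section is a single solid region. Island count = 1.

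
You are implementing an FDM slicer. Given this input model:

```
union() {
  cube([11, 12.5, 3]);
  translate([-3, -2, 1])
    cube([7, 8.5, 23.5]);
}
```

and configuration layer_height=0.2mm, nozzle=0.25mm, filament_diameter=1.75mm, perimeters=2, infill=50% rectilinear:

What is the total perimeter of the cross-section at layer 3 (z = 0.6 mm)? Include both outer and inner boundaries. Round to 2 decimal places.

47.00 mm

At z = 0.6 mm: the cube is present — its section is the full 11×12.5 rectangle (perimeter 47.00 mm); the cube at (-3, -2) is not intersected at this z (z outside [1, 24.5]); Combining (union): only the 11×12.5 cube is present, so the union is just that shape — boundary = 47.00 mm. Overall, the cross-section is a single solid region. Total boundary length (outer) = 47.00 mm.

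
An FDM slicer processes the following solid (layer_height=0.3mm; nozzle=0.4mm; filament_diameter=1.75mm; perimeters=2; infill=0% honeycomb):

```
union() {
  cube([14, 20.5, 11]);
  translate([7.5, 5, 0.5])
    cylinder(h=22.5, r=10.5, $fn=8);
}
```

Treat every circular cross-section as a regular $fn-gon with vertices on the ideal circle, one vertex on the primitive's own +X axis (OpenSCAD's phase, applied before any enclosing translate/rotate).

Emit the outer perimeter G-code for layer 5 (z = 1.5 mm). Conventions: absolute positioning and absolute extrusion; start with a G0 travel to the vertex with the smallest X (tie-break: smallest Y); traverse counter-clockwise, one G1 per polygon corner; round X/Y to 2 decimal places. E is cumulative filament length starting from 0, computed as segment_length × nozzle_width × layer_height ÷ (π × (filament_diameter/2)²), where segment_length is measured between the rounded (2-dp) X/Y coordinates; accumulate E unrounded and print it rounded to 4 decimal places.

G0 X-3.00 Y5.00 Z1.50
G1 X0.08 Y-2.42 E0.4008
G1 X7.50 Y-5.50 E0.8016
G1 X14.92 Y-2.42 E1.2024
G1 X18.00 Y5.00 E1.6032
G1 X14.92 Y12.42 E2.0041
G1 X14.00 Y12.81 E2.0539
G1 X14.00 Y20.50 E2.4376
G1 X0.00 Y20.50 E3.1360
G1 X0.00 Y12.24 E3.5481
G1 X-3.00 Y5.00 E3.9391

At z = 1.5 mm: the 14×20.5 cube contributes its full rectangle; the r=10.5 cylinder at (7.5, 5) gives a regular 8-gon of circumradius 10.5 (constant along its height); Combining (union): the regions partially overlap (shared area 196.59 mm²), so overlapping operands fuse into one piece — 1 connected region. The outline is a single polygon with 10 vertices. Extrusion per mm of travel: 0.4 × 0.3 / (π × 0.875²) = 0.049890. Accumulating E over each segment gives final E = 3.9391.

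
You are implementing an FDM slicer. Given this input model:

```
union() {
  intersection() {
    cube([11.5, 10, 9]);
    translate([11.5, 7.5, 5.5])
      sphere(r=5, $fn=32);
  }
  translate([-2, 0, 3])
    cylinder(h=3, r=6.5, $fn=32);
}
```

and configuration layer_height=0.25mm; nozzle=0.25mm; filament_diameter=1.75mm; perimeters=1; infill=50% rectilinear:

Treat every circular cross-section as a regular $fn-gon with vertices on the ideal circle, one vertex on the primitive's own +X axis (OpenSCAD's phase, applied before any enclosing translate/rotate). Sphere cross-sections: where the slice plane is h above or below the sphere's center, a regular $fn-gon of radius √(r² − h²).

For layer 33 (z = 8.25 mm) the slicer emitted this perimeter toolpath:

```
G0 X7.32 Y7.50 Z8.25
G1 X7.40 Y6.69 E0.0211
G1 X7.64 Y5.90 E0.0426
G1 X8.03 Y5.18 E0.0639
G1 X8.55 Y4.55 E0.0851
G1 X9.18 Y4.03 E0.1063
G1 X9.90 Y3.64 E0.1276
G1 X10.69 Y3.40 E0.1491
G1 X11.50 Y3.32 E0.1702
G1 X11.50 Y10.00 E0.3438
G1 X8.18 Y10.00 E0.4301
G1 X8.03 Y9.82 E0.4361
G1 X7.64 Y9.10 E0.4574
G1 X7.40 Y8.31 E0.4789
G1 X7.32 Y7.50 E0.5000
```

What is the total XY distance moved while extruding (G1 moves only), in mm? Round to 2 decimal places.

Sum the Euclidean lengths of each G1 segment: total = 19.24 mm.

19.24 mm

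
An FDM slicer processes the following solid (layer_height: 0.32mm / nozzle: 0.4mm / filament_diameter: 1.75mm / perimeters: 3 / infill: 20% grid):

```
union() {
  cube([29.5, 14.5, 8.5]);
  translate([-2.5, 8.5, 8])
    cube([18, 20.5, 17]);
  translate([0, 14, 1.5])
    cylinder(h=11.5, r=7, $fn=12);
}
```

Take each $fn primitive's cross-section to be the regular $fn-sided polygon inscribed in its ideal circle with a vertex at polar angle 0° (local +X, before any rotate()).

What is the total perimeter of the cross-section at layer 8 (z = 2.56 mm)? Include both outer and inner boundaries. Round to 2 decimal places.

105.73 mm

At z = 2.56 mm: the cube is present — its section is the full 29.5×14.5 rectangle (perimeter 88.00 mm); the cube at (-2.5, 8.5) is absent (z outside [8, 25]); the cylinder at (0, 14): section is a regular 12-gon, circumradius r=7 (perimeter = 2·12·7.000·sin(180°/12) = 43.48 mm); Merging all regions: the regions partially overlap (shared area 40.22 mm²), so the edge portions inside another operand are dropped and the merged outline is re-measured after clipping — boundary = 105.73 mm. Overall, the cross-section is a single solid region. Total boundary length (outer) = 105.73 mm.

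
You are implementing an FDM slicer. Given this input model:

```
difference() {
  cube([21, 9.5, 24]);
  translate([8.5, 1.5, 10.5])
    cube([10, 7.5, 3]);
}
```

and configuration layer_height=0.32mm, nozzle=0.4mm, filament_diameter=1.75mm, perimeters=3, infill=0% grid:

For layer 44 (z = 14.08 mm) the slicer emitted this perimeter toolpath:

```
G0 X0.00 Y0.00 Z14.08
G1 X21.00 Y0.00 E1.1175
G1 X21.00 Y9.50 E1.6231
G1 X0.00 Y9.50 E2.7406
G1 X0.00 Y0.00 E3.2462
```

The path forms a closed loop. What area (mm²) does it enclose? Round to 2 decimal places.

199.50 mm²

Apply the shoelace formula to the sequence of (X, Y) vertices; enclosed area = 199.50 mm².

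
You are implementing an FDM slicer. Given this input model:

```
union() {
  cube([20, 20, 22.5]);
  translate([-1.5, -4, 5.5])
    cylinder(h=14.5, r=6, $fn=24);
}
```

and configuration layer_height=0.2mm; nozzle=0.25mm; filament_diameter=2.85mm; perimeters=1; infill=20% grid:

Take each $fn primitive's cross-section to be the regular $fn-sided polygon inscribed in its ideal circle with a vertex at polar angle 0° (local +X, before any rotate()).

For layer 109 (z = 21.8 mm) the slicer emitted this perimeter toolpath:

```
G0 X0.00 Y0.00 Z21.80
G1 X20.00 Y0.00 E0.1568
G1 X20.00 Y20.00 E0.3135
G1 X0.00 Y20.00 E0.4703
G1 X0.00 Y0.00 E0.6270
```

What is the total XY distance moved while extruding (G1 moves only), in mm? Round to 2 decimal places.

Sum the Euclidean lengths of each G1 segment: total = 80.00 mm.

80.00 mm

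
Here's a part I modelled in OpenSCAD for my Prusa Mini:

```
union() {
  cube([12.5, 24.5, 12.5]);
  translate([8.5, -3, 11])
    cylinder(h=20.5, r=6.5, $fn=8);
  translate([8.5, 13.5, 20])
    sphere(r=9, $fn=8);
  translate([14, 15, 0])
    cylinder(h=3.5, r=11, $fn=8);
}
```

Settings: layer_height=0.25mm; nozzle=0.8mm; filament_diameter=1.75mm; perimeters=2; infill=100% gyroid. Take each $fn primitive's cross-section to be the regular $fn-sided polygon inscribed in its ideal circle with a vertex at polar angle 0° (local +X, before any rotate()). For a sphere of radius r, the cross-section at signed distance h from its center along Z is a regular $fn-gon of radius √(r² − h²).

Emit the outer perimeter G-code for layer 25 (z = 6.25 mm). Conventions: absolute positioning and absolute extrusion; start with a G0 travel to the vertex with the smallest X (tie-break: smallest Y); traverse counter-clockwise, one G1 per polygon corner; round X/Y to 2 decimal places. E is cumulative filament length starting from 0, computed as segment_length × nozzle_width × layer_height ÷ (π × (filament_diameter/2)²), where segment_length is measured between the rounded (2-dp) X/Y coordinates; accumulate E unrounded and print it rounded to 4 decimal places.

At z = 6.25 mm: the cube (footprint 12.5×24.5) is included at this height; the cylinder at (8.5, -3) is not intersected at this z (z outside [11, 31.5]); the sphere at (8.5, 13.5) is not intersected at this z (|z−center|=13.750 > r=9); the cylinder at (14, 15) does not reach this height (z outside [0, 3.5]); Merging all regions: only the 12.5×24.5 cube is present, so the union is just that shape — 1 connected region. The outline is a single polygon with 4 vertices. Extrusion per mm of travel: 0.8 × 0.25 / (π × 0.875²) = 0.083150. Accumulating E over each segment gives final E = 6.1531.

G0 X0.00 Y0.00 Z6.25
G1 X12.50 Y0.00 E1.0394
G1 X12.50 Y24.50 E3.0766
G1 X0.00 Y24.50 E4.1159
G1 X0.00 Y0.00 E6.1531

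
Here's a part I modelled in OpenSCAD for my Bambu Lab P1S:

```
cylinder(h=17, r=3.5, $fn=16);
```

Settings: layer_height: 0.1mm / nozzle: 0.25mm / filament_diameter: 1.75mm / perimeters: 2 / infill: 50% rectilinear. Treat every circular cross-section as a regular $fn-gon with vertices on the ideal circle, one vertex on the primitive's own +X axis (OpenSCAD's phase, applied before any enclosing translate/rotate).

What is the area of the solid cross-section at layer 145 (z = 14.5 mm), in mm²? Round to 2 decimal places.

At z = 14.5 mm: the cylinder: section is a regular 16-gon, circumradius r=3.5 (area = (16/2)·3.500²·sin(360°/16) = 37.50 mm²). Overall, the cross-section is a single solid region. Net area = 37.50 mm².

37.50 mm²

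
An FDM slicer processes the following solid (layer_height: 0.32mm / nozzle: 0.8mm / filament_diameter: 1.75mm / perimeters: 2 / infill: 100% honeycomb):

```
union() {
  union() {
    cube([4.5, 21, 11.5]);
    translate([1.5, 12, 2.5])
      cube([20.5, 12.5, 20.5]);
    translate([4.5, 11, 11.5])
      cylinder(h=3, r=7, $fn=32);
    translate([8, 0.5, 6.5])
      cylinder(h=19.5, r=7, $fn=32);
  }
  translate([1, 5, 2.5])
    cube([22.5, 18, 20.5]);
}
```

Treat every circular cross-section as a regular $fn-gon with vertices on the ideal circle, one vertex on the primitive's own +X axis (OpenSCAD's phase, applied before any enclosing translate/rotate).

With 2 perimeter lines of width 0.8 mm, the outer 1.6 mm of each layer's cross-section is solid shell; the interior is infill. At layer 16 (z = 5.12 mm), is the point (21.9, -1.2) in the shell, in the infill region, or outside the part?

At z = 5.12 mm: the cube is present — its section is the full 4.5×21 rectangle; the cube at (1.5, 12) (footprint 20.5×12.5) is included at this height; the cylinder at (4.5, 11) is absent (z outside [11.5, 14.5]); the cylinder at (8, 0.5) is absent (z outside [6.5, 26]); Combining (union): the regions partially overlap (shared area 27.00 mm²), so overlapping operands fuse into one piece — 1 connected region; the cube at (1, 5) is present — its section is the full 22.5×18 rectangle; Taking the union: the regions partially overlap (shared area 254.50 mm²), so overlapping operands fuse into one piece — 1 connected region. Overall, the cross-section is a single solid region. The nearest boundary edge runs (23.50, 5.00)→(4.50, 5.00); distance from the point to it = 6.20 mm. The point is not inside any of the regions above, so it lies outside the cross-section (6.20 mm from the nearest boundary).

outside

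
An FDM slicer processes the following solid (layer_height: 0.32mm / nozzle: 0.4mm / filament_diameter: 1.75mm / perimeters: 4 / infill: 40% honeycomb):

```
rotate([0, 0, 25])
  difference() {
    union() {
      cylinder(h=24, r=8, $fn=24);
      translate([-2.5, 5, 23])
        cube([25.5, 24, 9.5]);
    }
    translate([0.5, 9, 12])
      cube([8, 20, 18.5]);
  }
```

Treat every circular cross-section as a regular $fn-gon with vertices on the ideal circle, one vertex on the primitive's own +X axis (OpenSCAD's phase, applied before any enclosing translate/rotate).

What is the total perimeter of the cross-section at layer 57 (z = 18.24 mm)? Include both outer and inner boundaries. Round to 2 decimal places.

50.12 mm

At z = 18.24 mm: the r=8 cylinder gives a regular 24-gon of circumradius 8 (constant along its height) (perimeter = 2·24·8.000·sin(180°/24) = 50.12 mm); the cube at (-2.5, 5) does not reach this height (z outside [23, 32.5]); Taking the union: only the r=8 cylinder is present, so the union is just that shape — boundary = 50.12 mm; the cube at (0.5, 9) (footprint 8×20) is included at this height (perimeter 56.00 mm); After the difference (first − rest): starting from that combined region, the 8×20 cube at (0.5, 9) misses the remaining region (no effect) — boundary = 50.12 mm; (rotated 25° about Z; rotation is an isometry so areas/perimeters/island counts are preserved). Overall, the cross-section is a single solid region. Total boundary length (outer) = 50.12 mm.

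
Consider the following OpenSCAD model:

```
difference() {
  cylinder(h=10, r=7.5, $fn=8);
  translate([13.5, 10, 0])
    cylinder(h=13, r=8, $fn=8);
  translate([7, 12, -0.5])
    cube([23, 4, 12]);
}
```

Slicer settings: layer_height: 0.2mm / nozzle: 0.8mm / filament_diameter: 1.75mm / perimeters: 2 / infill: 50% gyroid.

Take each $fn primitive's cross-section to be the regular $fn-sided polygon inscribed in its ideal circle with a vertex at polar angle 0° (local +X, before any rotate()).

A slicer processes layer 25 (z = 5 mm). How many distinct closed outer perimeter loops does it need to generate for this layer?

At z = 5 mm: the r=7.5 cylinder contributes a regular 8-gon of circumradius 7.5; the r=8 cylinder at (13.5, 10) contributes a regular 8-gon of circumradius 8; the cube at (7, 12) is present — its section is the full 23×4 rectangle; Subtracting the remaining from the first: starting from the r=7.5 cylinder, the r=8 cylinder at (13.5, 10) misses the remaining region (no effect); the 23×4 cube at (7, 12) misses the remaining region (no effect) — 1 connected region. The result has 1 disconnected region.

1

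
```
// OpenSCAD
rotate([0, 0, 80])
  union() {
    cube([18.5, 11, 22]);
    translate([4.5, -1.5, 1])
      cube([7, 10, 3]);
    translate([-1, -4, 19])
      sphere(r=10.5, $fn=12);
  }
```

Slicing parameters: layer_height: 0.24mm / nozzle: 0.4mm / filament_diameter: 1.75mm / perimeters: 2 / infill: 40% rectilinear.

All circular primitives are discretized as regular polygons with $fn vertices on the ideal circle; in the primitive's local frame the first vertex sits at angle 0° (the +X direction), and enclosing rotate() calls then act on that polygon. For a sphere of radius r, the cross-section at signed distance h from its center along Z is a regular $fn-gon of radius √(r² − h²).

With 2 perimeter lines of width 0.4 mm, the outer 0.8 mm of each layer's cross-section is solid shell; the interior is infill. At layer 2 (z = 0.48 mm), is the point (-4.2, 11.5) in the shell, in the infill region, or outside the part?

At z = 0.48 mm: the cube is present — its section is the full 18.5×11 rectangle; the cube at (4.5, -1.5) does not reach this height (z outside [1, 4]); the sphere at (-1, -4) does not reach this height (|z−center|=18.520 > r=10.5); Merging all regions: only the 18.5×11 cube is present, so the union is just that shape — 1 connected region; (rotated 80° about Z; rotation is an isometry so areas/perimeters/island counts are preserved). Overall, the cross-section is a single solid region. Undo the 80° rotation: the query point maps to (10.596, 6.133) in the un-rotated model frame. The nearest boundary edge runs (18.50, 11.00)→(0.00, 11.00); distance from the point to it = 4.87 mm. The point is inside the cross-section and 4.87 mm from the nearest boundary — more than the 0.8 mm shell width (2 × 0.4), so it's in the infill interior.

infill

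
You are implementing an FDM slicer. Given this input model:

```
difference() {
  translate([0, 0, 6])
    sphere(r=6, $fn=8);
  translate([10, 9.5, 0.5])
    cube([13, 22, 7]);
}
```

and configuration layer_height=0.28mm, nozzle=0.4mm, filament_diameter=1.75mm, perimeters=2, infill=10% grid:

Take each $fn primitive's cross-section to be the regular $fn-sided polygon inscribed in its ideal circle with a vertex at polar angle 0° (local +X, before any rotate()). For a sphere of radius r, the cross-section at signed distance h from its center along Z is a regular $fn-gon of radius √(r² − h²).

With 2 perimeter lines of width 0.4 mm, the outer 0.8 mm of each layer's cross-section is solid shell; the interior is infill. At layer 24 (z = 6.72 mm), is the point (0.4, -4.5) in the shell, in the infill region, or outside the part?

infill

At z = 6.72 mm: the r=6 sphere slices to a regular 8-gon of circumradius 5.957 (√(r²−h²) with h=0.72 from center); the cube at (10, 9.5) (footprint 13×22) is included at this height; After the difference (first − rest): starting from the r=6 sphere, the 13×22 cube at (10, 9.5) misses the remaining region (no effect) — 1 connected region. Overall, the cross-section is a single solid region. The nearest boundary edge runs (4.21, -4.21)→(-0.00, -5.96); distance from the point to it = 1.19 mm. The point is inside the cross-section and 1.19 mm from the nearest boundary — more than the 0.8 mm shell width (2 × 0.4), so it's in the infill interior.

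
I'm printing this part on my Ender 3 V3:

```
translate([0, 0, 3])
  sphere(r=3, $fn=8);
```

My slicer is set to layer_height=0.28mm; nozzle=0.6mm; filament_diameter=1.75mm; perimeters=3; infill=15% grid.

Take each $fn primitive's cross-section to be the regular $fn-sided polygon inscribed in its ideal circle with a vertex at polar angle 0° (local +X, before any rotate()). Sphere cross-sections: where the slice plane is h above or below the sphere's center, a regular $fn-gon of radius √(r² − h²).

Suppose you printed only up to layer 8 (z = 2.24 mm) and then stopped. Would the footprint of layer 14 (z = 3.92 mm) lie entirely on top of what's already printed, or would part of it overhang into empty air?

Compare the two slices. At z = 2.24: the r=3 sphere slices to a regular 8-gon of circumradius 2.902 (√(r²−h²) with h=0.76 from center) (area = (8/2)·2.902²·sin(360°/8) = 23.82 mm²). At z = 3.92: the sphere: section is a regular 8-gon, circumradius = √(r²−h²) = √(3²−0.92²) = 2.855 (area = (8/2)·2.855²·sin(360°/8) = 23.06 mm²). Checking containment: the cross-section at z = 3.92 is a subset of the cross-section at z = 2.24.

entirely on top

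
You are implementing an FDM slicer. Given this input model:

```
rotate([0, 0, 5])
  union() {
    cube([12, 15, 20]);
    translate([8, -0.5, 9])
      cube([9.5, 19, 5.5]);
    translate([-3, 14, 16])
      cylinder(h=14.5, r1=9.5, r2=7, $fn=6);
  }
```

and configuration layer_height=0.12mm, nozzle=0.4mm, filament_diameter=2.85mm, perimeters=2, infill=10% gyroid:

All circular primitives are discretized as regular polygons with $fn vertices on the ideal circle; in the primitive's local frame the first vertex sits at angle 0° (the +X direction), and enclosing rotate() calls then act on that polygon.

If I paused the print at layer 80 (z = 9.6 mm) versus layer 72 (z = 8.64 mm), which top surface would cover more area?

Layer 80 (z = 9.6): the cube (footprint 12×15) is included at this height (area 180.00 mm²); the 9.5×19 cube at (8, -0.5) contributes its full rectangle (area 180.50 mm²); the cone at (-3, 14) is not intersected at this z (z outside [16, 30.5]); Taking the union: the regions partially overlap — summed areas 360.50 mm² minus the doubly-counted overlap 60.00 mm² gives 300.50 mm² — area = 300.50 mm²; (whole slice rotated 5° about Z — lengths, areas and connectivity unchanged). So its area = 300.50 mm². Layer 72 (z = 8.64): the 12×15 cube contributes its full rectangle (area 180.00 mm²); the cube at (8, -0.5) is not intersected at this z (z outside [9, 14.5]); the cone at (-3, 14) is not intersected at this z (z outside [16, 30.5]); Combining (union): only the 12×15 cube is present, so the union is just that shape — area = 180.00 mm²; (rotated 5° about Z; rotation is an isometry so areas/perimeters/island counts are preserved). So its area = 180.00 mm². Layer 80 is larger (300.50 vs 180.00 mm²).

layer 80 (z = 9.6 mm)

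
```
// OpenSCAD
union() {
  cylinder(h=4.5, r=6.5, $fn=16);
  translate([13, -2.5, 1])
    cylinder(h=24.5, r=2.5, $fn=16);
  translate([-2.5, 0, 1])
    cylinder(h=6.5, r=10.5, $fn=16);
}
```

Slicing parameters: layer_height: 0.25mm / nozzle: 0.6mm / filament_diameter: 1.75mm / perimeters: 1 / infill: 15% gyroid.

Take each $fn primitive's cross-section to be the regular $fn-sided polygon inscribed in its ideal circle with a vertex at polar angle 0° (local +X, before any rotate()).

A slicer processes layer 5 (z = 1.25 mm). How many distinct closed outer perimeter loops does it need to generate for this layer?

2

At z = 1.25 mm: the cylinder: section is a regular 16-gon, circumradius r=6.5; the cylinder at (13, -2.5): section is a regular 16-gon, circumradius r=2.5; the r=10.5 cylinder at (-2.5, 0) gives a regular 16-gon of circumradius 10.5 (constant along its height); Merging all regions: the regions partially overlap (shared area 129.35 mm²), so overlapping operands fuse into one piece — 2 connected regions. The result has 2 disconnected regions.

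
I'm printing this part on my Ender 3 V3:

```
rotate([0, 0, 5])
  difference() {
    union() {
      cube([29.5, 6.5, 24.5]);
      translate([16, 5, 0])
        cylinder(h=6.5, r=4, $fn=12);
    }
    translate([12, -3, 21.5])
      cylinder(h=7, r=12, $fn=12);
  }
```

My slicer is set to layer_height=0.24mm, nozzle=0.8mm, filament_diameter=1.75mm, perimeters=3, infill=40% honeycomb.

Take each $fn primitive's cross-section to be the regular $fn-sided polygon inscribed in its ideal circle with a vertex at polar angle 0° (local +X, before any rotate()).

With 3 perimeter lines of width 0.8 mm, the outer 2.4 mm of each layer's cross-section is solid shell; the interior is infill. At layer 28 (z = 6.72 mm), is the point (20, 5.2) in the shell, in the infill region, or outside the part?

At z = 6.72 mm: the cube is present — its section is the full 29.5×6.5 rectangle; the cylinder at (16, 5) is absent (z outside [0, 6.5]); Taking the union: only the 29.5×6.5 cube is present, so the union is just that shape — 1 connected region; the cylinder at (12, -3) is absent (z outside [21.5, 28.5]); Taking the first minus the rest: none of the subtracted shapes is present at this height, so the result so far is unchanged — 1 connected region; (rotated 5° about Z; rotation is an isometry so areas/perimeters/island counts are preserved). Overall, the cross-section is a single solid region. Undo the 5° rotation: the query point maps to (20.377, 3.437) in the un-rotated model frame. The nearest boundary edge runs (29.50, 6.50)→(0.00, 6.50); distance from the point to it = 3.06 mm. The point is inside the cross-section and 3.06 mm from the nearest boundary — more than the 2.4 mm shell width (3 × 0.8), so it's in the infill interior.

infill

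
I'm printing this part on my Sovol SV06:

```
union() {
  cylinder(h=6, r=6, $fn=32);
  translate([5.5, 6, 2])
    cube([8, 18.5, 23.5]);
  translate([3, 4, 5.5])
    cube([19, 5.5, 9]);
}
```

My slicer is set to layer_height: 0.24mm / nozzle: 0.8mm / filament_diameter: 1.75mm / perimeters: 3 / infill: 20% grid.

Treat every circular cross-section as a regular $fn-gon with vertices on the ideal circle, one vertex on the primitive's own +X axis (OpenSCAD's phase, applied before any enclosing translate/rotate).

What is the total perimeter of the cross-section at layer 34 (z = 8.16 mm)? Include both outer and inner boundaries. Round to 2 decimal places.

At z = 8.16 mm: the cylinder does not reach this height (z outside [0, 6]); the cube at (5.5, 6) is present — its section is the full 8×18.5 rectangle (perimeter 53.00 mm); the cube at (3, 4) is present — its section is the full 19×5.5 rectangle (perimeter 49.00 mm); Taking the union: the regions partially overlap (shared area 28.00 mm²), so the edge portions inside another operand are dropped and the merged outline is re-measured after clipping — boundary = 79.00 mm. Overall, the cross-section is a single solid region. Total boundary length (outer) = 79.00 mm.

79.00 mm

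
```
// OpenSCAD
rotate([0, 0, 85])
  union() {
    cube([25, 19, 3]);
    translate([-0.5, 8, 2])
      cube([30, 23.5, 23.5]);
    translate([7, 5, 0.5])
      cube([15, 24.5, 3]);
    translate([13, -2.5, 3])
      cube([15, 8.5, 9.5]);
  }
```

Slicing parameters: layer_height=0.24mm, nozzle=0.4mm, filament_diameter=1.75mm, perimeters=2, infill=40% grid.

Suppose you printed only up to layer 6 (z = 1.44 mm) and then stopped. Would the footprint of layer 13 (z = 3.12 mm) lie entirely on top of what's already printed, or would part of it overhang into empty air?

part overhangs

Compare the two slices. At z = 1.44: the cube (footprint 25×19) is included at this height (area 475.00 mm²); the cube at (-0.5, 8) is not intersected at this z (z outside [2, 25.5]); the cube at (7, 5) is present — its section is the full 15×24.5 rectangle (area 367.50 mm²); the cube at (13, -2.5) is absent (z outside [3, 12.5]); Combining (union): the regions partially overlap — summed areas 842.50 mm² minus the doubly-counted overlap 210.00 mm² gives 632.50 mm² — area = 632.50 mm²; (rotated 85° about Z; rotation is an isometry so areas/perimeters/island counts are preserved). At z = 3.12: the cube is not intersected at this z (z outside [0, 3]); the cube at (-0.5, 8) is present — its section is the full 30×23.5 rectangle (area 705.00 mm²); the cube at (7, 5) is present — its section is the full 15×24.5 rectangle (area 367.50 mm²); the 15×8.5 cube at (13, -2.5) contributes its full rectangle (area 127.50 mm²); Combining (union): the regions partially overlap — summed areas 1200.00 mm² minus the doubly-counted overlap 331.50 mm² gives 868.50 mm² — area = 868.50 mm²; (rotated 85° about Z; rotation is an isometry so areas/perimeters/island counts are preserved). Checking containment: at z = 3.12 the cross-section extends beyond the z = 1.44 cross-section by about 328.00 mm².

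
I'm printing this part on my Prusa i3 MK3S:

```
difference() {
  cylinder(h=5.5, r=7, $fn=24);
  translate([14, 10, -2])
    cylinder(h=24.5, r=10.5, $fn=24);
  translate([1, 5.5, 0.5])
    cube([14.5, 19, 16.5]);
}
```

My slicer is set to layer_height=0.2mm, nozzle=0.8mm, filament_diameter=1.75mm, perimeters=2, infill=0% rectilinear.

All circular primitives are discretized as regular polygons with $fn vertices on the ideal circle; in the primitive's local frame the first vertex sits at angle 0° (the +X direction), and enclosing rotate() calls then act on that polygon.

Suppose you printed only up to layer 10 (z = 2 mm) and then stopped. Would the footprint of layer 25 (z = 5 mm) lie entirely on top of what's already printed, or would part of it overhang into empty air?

entirely on top

Compare the two slices. At z = 2: the r=7 cylinder contributes a regular 24-gon of circumradius 7 (area = (24/2)·7.000²·sin(360°/24) = 152.19 mm²); the r=10.5 cylinder at (14, 10) contributes a regular 24-gon of circumradius 10.5 (area = (24/2)·10.500²·sin(360°/24) = 342.42 mm²); the cube at (1, 5.5) (footprint 14.5×19) is included at this height (area 275.50 mm²); After the difference (first − rest): starting from the r=7 cylinder (152.19 mm²), the r=10.5 cylinder at (14, 10) partially overlaps it — only the 0.34 mm² overlap (of its 342.42 mm²) is removed, clipping the outline; the 14.5×19 cube at (1, 5.5) partially overlaps it — only the 2.81 mm² overlap (of its 275.50 mm²) is removed, clipping the outline — area = 149.03 mm². At z = 5: the cylinder: section is a regular 24-gon, circumradius r=7 (area = (24/2)·7.000²·sin(360°/24) = 152.19 mm²); the r=10.5 cylinder at (14, 10) gives a regular 24-gon of circumradius 10.5 (constant along its height) (area = (24/2)·10.500²·sin(360°/24) = 342.42 mm²); the cube at (1, 5.5) is present — its section is the full 14.5×19 rectangle (area 275.50 mm²); Subtracting the remaining from the first: starting from the r=7 cylinder (152.19 mm²), the r=10.5 cylinder at (14, 10) partially overlaps it — only the 0.34 mm² overlap (of its 342.42 mm²) is removed, clipping the outline; the 14.5×19 cube at (1, 5.5) partially overlaps it — only the 2.81 mm² overlap (of its 275.50 mm²) is removed, clipping the outline — area = 149.03 mm². Checking containment: the cross-section at z = 5 is a subset of the cross-section at z = 2.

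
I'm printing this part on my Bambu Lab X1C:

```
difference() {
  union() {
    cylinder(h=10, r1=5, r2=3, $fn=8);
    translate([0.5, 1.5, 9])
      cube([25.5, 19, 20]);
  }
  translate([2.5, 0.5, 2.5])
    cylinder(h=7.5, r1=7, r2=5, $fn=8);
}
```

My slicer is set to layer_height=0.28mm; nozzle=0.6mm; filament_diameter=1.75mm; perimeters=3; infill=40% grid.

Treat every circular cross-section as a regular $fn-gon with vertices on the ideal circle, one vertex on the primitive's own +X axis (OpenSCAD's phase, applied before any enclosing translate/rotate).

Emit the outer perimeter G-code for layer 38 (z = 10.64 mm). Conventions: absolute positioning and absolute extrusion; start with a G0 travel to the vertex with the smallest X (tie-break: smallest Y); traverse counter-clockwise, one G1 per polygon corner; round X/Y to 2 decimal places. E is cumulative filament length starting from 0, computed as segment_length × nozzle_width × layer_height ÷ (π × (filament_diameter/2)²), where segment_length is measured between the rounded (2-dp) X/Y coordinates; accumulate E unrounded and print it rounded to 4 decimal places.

G0 X0.50 Y1.50 Z10.64
G1 X26.00 Y1.50 E1.7811
G1 X26.00 Y20.50 E3.1082
G1 X0.50 Y20.50 E4.8892
G1 X0.50 Y1.50 E6.2163

At z = 10.64 mm: the cone is absent (z outside [0, 10]); the cube at (0.5, 1.5) (footprint 25.5×19) is included at this height; Merging all regions: only the 25.5×19 cube at (0.5, 1.5) is present, so the union is just that shape — 1 connected region; the cone at (2.5, 0.5) is absent (z outside [2.5, 10]); Taking the first minus the rest: none of the subtracted shapes is present at this height, so that combined region is unchanged — 1 connected region. The outline is a single polygon with 4 vertices. Extrusion per mm of travel: 0.6 × 0.28 / (π × 0.875²) = 0.069846. Accumulating E over each segment gives final E = 6.2163.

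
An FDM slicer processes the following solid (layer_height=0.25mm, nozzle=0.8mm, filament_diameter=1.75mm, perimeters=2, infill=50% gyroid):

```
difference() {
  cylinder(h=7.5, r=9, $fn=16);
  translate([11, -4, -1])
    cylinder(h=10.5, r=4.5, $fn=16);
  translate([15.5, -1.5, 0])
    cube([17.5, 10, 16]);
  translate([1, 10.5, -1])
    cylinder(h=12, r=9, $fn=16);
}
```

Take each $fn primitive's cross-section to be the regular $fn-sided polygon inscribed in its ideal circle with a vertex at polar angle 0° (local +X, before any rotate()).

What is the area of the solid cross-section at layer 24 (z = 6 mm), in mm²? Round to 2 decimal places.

169.27 mm²

At z = 6 mm: the cylinder: section is a regular 16-gon, circumradius r=9 (area = (16/2)·9.000²·sin(360°/16) = 247.98 mm²); the r=4.5 cylinder at (11, -4) gives a regular 16-gon of circumradius 4.5 (constant along its height) (area = (16/2)·4.500²·sin(360°/16) = 61.99 mm²); the 17.5×10 cube at (15.5, -1.5) contributes its full rectangle (area 175.00 mm²); the r=9 cylinder at (1, 10.5) contributes a regular 16-gon of circumradius 9 (area = (16/2)·9.000²·sin(360°/16) = 247.98 mm²); After the difference (first − rest): starting from the r=9 cylinder (247.98 mm²), the r=4.5 cylinder at (11, -4) partially overlaps it — only the 6.45 mm² overlap (of its 61.99 mm²) is removed, clipping the outline; the 17.5×10 cube at (15.5, -1.5) misses the remaining region (no effect); the r=9 cylinder at (1, 10.5) partially overlaps it — only the 72.26 mm² overlap (of its 247.98 mm²) is removed, clipping the outline — area = 169.27 mm². Overall, the cross-section is a single solid region. Net area = 169.27 mm².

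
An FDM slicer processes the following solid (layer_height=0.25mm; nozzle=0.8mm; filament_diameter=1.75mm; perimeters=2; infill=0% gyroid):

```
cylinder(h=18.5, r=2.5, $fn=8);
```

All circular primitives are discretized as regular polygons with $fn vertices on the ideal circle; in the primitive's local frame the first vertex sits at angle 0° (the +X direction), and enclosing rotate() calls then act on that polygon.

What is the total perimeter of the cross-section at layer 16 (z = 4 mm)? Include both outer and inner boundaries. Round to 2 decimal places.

15.31 mm

At z = 4 mm: the r=2.5 cylinder contributes a regular 8-gon of circumradius 2.5 (perimeter = 2·8·2.500·sin(180°/8) = 15.31 mm). Overall, the cross-section is a single solid region. Total boundary length (outer) = 15.31 mm.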